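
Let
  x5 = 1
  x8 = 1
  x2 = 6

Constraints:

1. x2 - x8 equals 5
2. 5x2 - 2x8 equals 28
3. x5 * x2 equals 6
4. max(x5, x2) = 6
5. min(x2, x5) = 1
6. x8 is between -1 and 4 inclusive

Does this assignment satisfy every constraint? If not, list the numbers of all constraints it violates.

1. x2 - x8 = 6 - 1 = 5 — OK.
2. 5x2 - 2x8 = 5(6) - 2(1) = 28 — OK.
3. x5 * x2 = 1 * 6 = 6 — OK.
4. max(1, 6) = 6 — OK.
5. min(6, 1) = 1 — OK.
6. x8 = 1 lies in [-1, 4] — OK.

None — every constraint holds.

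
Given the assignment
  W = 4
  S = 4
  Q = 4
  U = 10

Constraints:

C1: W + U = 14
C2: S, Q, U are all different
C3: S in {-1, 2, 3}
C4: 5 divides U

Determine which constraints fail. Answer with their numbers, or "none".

Constraints 2 and 3 do not hold.

C1: W + U = 4 + 10 = 14  holds
C2: S = Q = 4, not all different  fails
C3: S = 4 is not in {-1, 2, 3}  fails
C4: 10 / 5 = 2, so 5 divides 10  holds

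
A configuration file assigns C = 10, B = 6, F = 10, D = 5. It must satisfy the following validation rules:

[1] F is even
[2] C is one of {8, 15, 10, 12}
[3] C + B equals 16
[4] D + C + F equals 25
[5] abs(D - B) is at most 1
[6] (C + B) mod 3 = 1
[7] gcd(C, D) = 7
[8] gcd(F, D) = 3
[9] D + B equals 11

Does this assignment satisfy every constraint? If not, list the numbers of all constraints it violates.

[1] F = 10 is even  holds
[2] C = 10 is in {8, 15, 10, 12}  holds
[3] C + B = 10 + 6 = 16  holds
[4] D + C + F = 5 + 10 + 10 = 25  holds
[5] abs(5 - 6) = 1; 1 ≤ 1  holds
[6] C + B = 16; 16 mod 3 = 1  holds
[7] gcd(10, 5) = 5, not 7  fails
[8] gcd(10, 5) = 5, not 3  fails
[9] D + B = 5 + 6 = 11  holds

The assignment fails constraints 7 and 8.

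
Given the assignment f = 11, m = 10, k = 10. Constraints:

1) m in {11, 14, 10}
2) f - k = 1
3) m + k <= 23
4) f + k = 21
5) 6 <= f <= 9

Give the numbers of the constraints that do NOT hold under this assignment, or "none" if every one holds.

1) m = 10 is in {11, 14, 10} — holds.
2) f - k = 11 - 10 = 1 — holds.
3) m + k = 10 + 10 = 20; 20 ≤ 23 — holds.
4) f + k = 11 + 10 = 21 — holds.
5) f = 11 is outside [6, 9] — does not hold.

Constraint 5 does not hold.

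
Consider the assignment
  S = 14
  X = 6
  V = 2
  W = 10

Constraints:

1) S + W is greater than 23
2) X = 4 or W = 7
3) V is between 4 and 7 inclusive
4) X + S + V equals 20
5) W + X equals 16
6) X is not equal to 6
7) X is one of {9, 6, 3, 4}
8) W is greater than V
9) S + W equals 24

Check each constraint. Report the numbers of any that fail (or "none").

1) S + W = 14 + 10 = 24; 24 > 23  holds
2) X = 6 ≠ 4 and W = 10 ≠ 7; both disjuncts false  fails
3) V = 2 is outside [4, 7]  fails
4) X + S + V = 6 + 14 + 2 = 22, not 20  fails
5) W + X = 10 + 6 = 16  holds
6) X = 6, but 6 is required to differ  fails
7) X = 6 is in {9, 6, 3, 4}  holds
8) W = 10, V = 2; 10 > 2  holds
9) S + W = 14 + 10 = 24  holds

The assignment fails constraints 2, 3, 4, and 6.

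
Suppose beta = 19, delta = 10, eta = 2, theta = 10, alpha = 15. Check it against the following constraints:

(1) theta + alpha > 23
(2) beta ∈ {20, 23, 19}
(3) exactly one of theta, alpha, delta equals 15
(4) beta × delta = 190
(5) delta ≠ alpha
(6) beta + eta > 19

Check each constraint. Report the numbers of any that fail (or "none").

(1) theta + alpha = 10 + 15 = 25; 25 > 23 — holds.
(2) beta = 19 is in {20, 23, 19} — holds.
(3) theta=10, alpha=15, delta=10; 1 of them equals 15 — holds.
(4) beta × delta = 19 × 10 = 190 — holds.
(5) delta = 10, alpha = 15; distinct — holds.
(6) beta + eta = 19 + 2 = 21; 21 > 19 — holds.

The assignment satisfies every constraint.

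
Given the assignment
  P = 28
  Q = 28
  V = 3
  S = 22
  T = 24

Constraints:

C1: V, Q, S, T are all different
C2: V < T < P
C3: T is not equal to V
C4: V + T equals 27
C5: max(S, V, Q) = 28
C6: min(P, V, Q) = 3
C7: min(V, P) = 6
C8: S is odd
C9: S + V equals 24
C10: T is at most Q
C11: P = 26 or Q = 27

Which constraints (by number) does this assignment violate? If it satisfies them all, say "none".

C1: values 3, 28, 22, 24 are pairwise distinct  ✔
C2: values 3 < 24 < 28  ✔
C3: T = 24, V = 3; distinct  ✔
C4: V + T = 3 + 24 = 27  ✔
C5: max(22, 3, 28) = 28  ✔
C6: min(28, 3, 28) = 3  ✔
C7: min(3, 28) = 3, not 6  ✘
C8: S = 22 is even  ✘
C9: S + V = 22 + 3 = 25, not 24  ✘
C10: T = 24, Q = 28; 24 ≤ 28  ✔
C11: P = 28 ≠ 26 and Q = 28 ≠ 27; both disjuncts false  ✘

Constraints 7, 8, 9, 11 are violated.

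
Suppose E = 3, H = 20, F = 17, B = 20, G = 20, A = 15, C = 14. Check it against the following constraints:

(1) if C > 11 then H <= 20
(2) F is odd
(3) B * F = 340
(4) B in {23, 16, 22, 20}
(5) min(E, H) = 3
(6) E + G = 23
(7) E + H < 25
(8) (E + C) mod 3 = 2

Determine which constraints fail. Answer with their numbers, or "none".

(1) C = 14 > 11, so we need H ≤ 20; H = 20 ≤ 20 — OK.
(2) F = 17 is odd — OK.
(3) B * F = 20 * 17 = 340 — OK.
(4) B = 20 is in {23, 16, 22, 20} — OK.
(5) min(3, 20) = 3 — OK.
(6) E + G = 3 + 20 = 23 — OK.
(7) E + H = 3 + 20 = 23; 23 < 25 — OK.
(8) E + C = 17; 17 mod 3 = 2 — OK.

None — every constraint holds.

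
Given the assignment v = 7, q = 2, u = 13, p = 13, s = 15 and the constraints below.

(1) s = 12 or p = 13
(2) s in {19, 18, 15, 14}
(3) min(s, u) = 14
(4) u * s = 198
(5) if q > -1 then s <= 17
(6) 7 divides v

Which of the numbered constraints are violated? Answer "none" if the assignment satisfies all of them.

(1) s = 15 ≠ 12, but p = 13 = 13 (second disjunct)  OK
(2) s = 15 is in {19, 18, 15, 14}  OK
(3) min(15, 13) = 13, not 14  FAIL
(4) u * s = 13 * 15 = 195, not 198  FAIL
(5) q = 2 > -1, so we need s ≤ 17; s = 15 ≤ 17  OK
(6) 7 / 7 = 1, so 7 divides 7  OK

Constraints 3, 4 do not hold.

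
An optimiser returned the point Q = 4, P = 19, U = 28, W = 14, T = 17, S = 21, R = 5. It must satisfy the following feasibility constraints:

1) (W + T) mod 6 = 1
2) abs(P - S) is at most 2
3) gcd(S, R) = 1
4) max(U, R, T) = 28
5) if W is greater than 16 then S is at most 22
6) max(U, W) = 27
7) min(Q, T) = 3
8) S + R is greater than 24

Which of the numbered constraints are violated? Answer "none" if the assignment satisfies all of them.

Constraints 6, 7 are violated.

1) W + T = 31; 31 mod 6 = 1  OK
2) abs(19 - 21) = 2; 2 ≤ 2  OK
3) gcd(21, 5) = 1  OK
4) max(28, 5, 17) = 28  OK
5) W = 14, not > 16; antecedent false, conditional vacuously true  OK
6) max(28, 14) = 28, not 27  FAIL
7) min(4, 17) = 4, not 3  FAIL
8) S + R = 21 + 5 = 26; 26 > 24  OK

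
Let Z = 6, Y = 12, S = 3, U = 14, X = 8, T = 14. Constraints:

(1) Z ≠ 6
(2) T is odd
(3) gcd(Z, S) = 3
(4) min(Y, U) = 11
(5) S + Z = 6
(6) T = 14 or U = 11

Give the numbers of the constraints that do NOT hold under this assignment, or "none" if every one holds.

The assignment fails constraints 1, 2, 4, 5.

(1) Z = 6, but 6 is required to differ  no
(2) T = 14 is even  no
(3) gcd(6, 3) = 3  yes
(4) min(12, 14) = 12, not 11  no
(5) S + Z = 3 + 6 = 9, not 6  no
(6) T = 14 = 14 (first disjunct)  yes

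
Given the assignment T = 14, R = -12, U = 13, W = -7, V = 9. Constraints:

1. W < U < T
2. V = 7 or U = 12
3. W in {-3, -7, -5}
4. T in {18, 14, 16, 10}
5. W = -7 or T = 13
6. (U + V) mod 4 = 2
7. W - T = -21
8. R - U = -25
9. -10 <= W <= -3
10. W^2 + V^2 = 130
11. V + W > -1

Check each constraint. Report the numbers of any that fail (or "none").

1. values -7 < 13 < 14 — satisfied.
2. V = 9 ≠ 7 and U = 13 ≠ 12; both disjuncts false — violated.
3. W = -7 is in {-3, -7, -5} — satisfied.
4. T = 14 is in {18, 14, 16, 10} — satisfied.
5. W = -7 = -7 (first disjunct) — satisfied.
6. U + V = 22; 22 mod 4 = 2 — satisfied.
7. W - T = -7 - 14 = -21 — satisfied.
8. R - U = -12 - 13 = -25 — satisfied.
9. W = -7 lies in [-10, -3] — satisfied.
10. W^2 + V^2 = (-7)^2 + 9^2 = 49 + 81 = 130 — satisfied.
11. V + W = 9 + (-7) = 2; 2 > -1 — satisfied.

The assignment fails constraint 2.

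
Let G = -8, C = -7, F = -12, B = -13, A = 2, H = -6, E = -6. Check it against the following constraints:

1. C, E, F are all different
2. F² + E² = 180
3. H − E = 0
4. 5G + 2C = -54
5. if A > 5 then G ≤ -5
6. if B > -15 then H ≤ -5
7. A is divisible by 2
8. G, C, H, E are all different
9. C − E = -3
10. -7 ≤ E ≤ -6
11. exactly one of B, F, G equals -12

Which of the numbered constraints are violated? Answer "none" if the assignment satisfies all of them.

1. values -7, -6, -12 are pairwise distinct — holds.
2. F² + E² = (-12)² + (-6)² = 144 + 36 = 180 — holds.
3. H − E = -6 − (-6) = 0 — holds.
4. 5G + 2C = 5(-8) + 2(-7) = -54 — holds.
5. A = 2, not > 5; antecedent false, conditional vacuously true — holds.
6. B = -13 > -15, so we need H ≤ -5; H = -6 ≤ -5 — holds.
7. 2 / 2 = 1, so 2 divides 2 — holds.
8. H = E = -6, not all different — fails.
9. C − E = -7 − (-6) = -1, not -3 — fails.
10. E = -6 lies in [-7, -6] — holds.
11. B=-13, F=-12, G=-8; 1 of them equals -12 — holds.

Constraints 8 and 9 are violated.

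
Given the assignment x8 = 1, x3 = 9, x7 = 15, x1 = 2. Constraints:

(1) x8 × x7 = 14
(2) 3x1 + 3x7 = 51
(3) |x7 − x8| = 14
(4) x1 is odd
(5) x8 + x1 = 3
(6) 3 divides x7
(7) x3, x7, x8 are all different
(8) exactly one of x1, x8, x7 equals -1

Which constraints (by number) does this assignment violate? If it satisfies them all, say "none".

No — constraints 1, 4, 8 are not satisfied.

(1) x8 × x7 = 1 × 15 = 15, not 14  ✗
(2) 3x1 + 3x7 = 3(2) + 3(15) = 51  ✓
(3) |15 − 1| = 14  ✓
(4) x1 = 2 is even  ✗
(5) x8 + x1 = 1 + 2 = 3  ✓
(6) 15 / 3 = 5, so 3 divides 15  ✓
(7) values 9, 15, 1 are pairwise distinct  ✓
(8) x1=2, x8=1, x7=15; 0 of them equal -1, not exactly one  ✗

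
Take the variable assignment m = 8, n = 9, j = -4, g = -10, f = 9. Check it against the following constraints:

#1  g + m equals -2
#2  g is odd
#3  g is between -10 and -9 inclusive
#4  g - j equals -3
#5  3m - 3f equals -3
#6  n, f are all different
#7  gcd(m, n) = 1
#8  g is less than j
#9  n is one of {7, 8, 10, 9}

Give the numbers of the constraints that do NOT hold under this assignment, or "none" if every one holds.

#1 g + m = -10 + 8 = -2 — OK.
#2 g = -10 is even — violated.
#3 g = -10 lies in [-10, -9] — OK.
#4 g - j = -10 - (-4) = -6, not -3 — violated.
#5 3m - 3f = 3(8) - 3(9) = -3 — OK.
#6 n = f = 9, not all different — violated.
#7 gcd(8, 9) = 1 — OK.
#8 g = -10, j = -4; -10 < -4 — OK.
#9 n = 9 is in {7, 8, 10, 9} — OK.

No — constraints 2, 4, and 6 are not satisfied.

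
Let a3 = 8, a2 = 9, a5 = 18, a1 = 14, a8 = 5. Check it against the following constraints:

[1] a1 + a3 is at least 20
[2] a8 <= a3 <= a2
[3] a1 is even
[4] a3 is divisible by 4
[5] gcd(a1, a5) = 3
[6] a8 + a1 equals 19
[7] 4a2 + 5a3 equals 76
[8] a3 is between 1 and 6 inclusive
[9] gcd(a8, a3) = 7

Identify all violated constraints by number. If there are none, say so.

Constraints 5, 8, and 9 are violated.

[1] a1 + a3 = 14 + 8 = 22; 22 ≥ 20 — holds.
[2] values 5 <= 8 <= 9 — holds.
[3] a1 = 14 is even — holds.
[4] 8 / 4 = 2, so 4 divides 8 — holds.
[5] gcd(14, 18) = 2, not 3 — fails.
[6] a8 + a1 = 5 + 14 = 19 — holds.
[7] 4a2 + 5a3 = 4(9) + 5(8) = 76 — holds.
[8] a3 = 8 is outside [1, 6] — fails.
[9] gcd(5, 8) = 1, not 7 — fails.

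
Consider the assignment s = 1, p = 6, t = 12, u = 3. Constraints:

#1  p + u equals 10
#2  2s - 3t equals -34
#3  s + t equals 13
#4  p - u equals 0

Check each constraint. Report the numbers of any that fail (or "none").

Constraints 1 and 4 do not hold.

#1 p + u = 6 + 3 = 9, not 10 — violated.
#2 2s - 3t = 2(1) - 3(12) = -34 — OK.
#3 s + t = 1 + 12 = 13 — OK.
#4 p - u = 6 - 3 = 3, not 0 — violated.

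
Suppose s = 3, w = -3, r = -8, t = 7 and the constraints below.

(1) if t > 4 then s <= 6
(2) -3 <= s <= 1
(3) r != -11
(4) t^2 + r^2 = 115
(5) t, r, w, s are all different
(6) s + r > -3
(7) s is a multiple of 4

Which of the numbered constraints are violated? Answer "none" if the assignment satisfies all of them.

Constraints 2, 4, 6, 7 do not hold.

(1) t = 7 > 4, so we need s ≤ 6; s = 3 ≤ 6 — holds.
(2) s = 3 is outside [-3, 1] — does not hold.
(3) r = -8, and -8 ≠ -11 — holds.
(4) t^2 + r^2 = 7^2 + (-8)^2 = 49 + 64 = 113, not 115 — does not hold.
(5) values 7, -8, -3, 3 are pairwise distinct — holds.
(6) s + r = 3 + (-8) = -5; -5 ≤ -3, bound -3 not met — does not hold.
(7) 3 = 4*0 + 3, so 4 does not divide 3 — does not hold.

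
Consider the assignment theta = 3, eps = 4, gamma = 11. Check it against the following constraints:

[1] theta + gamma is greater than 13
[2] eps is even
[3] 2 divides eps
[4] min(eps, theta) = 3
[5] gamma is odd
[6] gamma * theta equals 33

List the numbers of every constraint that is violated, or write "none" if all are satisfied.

[1] theta + gamma = 3 + 11 = 14; 14 > 13 — satisfied.
[2] eps = 4 is even — satisfied.
[3] 4 / 2 = 2, so 2 divides 4 — satisfied.
[4] min(4, 3) = 3 — satisfied.
[5] gamma = 11 is odd — satisfied.
[6] gamma * theta = 11 * 3 = 33 — satisfied.

The assignment satisfies every constraint.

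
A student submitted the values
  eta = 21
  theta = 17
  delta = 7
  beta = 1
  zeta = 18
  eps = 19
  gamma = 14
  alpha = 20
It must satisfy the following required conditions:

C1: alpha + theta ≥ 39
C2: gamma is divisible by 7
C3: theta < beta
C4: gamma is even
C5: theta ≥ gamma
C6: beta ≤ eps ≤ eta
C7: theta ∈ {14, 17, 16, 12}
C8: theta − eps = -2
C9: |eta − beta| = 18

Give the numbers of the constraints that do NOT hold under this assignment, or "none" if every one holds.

C1: alpha + theta = 20 + 17 = 37; 37 < 39, bound 39 not met  false
C2: 14 / 7 = 2, so 7 divides 14  true
C3: theta = 17, beta = 1; 17 ≥ 1 (want <)  false
C4: gamma = 14 is even  true
C5: theta = 17, gamma = 14; 17 ≥ 14  true
C6: values 1 ≤ 19 ≤ 21  true
C7: theta = 17 is in {14, 17, 16, 12}  true
C8: theta − eps = 17 − 19 = -2  true
C9: |21 − 1| = 20, not 18  false

Constraints 1, 3, 9 do not hold.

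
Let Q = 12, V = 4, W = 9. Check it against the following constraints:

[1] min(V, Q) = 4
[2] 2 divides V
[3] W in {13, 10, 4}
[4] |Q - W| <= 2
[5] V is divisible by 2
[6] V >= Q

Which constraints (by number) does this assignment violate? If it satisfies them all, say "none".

[1] min(4, 12) = 4 — holds.
[2] 4 / 2 = 2, so 2 divides 4 — holds.
[3] W = 9 is not in {13, 10, 4} — fails.
[4] |12 - 9| = 3; 3 > 2, exceeds bound 2 — fails.
[5] 4 / 2 = 2, so 2 divides 4 — holds.
[6] V = 4, Q = 12; 4 < 12 (want ≥) — fails.

Constraints 3, 4, and 6 are violated.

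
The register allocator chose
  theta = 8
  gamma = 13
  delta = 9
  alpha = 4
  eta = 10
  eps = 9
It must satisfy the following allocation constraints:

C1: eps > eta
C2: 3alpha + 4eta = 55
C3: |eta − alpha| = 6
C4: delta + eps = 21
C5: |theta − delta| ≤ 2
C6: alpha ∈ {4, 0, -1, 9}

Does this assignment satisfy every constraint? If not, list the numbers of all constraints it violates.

C1: eps = 9, eta = 10; 9 ≤ 10 (want >) — fails.
C2: 3alpha + 4eta = 3(4) + 4(10) = 52, not 55 — fails.
C3: |10 − 4| = 6 — holds.
C4: delta + eps = 9 + 9 = 18, not 21 — fails.
C5: |8 − 9| = 1; 1 ≤ 2 — holds.
C6: alpha = 4 is in {4, 0, -1, 9} — holds.

Constraints 1, 2, 4 do not hold.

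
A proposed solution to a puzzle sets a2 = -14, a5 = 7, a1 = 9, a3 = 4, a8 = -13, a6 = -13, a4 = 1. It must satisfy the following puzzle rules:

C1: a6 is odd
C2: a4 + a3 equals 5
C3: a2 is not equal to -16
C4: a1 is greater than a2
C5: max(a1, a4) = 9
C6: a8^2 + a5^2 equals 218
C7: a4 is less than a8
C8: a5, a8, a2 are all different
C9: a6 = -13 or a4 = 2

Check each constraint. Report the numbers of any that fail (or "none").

C1: a6 = -13 is odd  yes
C2: a4 + a3 = 1 + 4 = 5  yes
C3: a2 = -14, and -14 ≠ -16  yes
C4: a1 = 9, a2 = -14; 9 > -14  yes
C5: max(9, 1) = 9  yes
C6: a8^2 + a5^2 = (-13)^2 + 7^2 = 169 + 49 = 218  yes
C7: a4 = 1, a8 = -13; 1 ≥ -13 (want <)  no
C8: values 7, -13, -14 are pairwise distinct  yes
C9: a6 = -13 = -13 (first disjunct)  yes

Violated: 7.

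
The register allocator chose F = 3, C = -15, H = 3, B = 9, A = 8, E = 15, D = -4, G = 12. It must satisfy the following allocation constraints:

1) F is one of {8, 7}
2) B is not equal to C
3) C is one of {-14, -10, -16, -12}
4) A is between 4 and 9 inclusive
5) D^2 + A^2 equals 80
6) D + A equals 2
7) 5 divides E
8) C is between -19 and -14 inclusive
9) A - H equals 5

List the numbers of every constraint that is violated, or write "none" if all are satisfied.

1) F = 3 is not in {8, 7}  FAIL
2) B = 9, C = -15; distinct  OK
3) C = -15 is not in {-14, -10, -16, -12}  FAIL
4) A = 8 lies in [4, 9]  OK
5) D^2 + A^2 = (-4)^2 + 8^2 = 16 + 64 = 80  OK
6) D + A = -4 + 8 = 4, not 2  FAIL
7) 15 / 5 = 3, so 5 divides 15  OK
8) C = -15 lies in [-19, -14]  OK
9) A - H = 8 - 3 = 5  OK

The assignment fails constraints 1, 3, 6.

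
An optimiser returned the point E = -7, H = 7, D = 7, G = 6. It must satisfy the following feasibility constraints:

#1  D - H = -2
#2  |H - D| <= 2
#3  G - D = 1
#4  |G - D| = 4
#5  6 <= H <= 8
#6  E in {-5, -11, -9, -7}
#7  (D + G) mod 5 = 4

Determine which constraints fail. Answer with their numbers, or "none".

Constraints 1, 3, 4, 7 do not hold.

#1 D - H = 7 - 7 = 0, not -2 — violated.
#2 |7 - 7| = 0; 0 ≤ 2 — satisfied.
#3 G - D = 6 - 7 = -1, not 1 — violated.
#4 |6 - 7| = 1, not 4 — violated.
#5 H = 7 lies in [6, 8] — satisfied.
#6 E = -7 is in {-5, -11, -9, -7} — satisfied.
#7 D + G = 13; 13 mod 5 = 3, not 4 — violated.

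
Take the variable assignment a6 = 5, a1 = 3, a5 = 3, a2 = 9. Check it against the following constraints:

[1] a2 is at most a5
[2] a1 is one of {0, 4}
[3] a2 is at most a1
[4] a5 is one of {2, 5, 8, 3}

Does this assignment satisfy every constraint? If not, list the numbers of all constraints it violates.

Violated: 1, 2, and 3.

[1] a2 = 9, a5 = 3; 9 > 3 (want ≤) — fails.
[2] a1 = 3 is not in {0, 4} — fails.
[3] a2 = 9, a1 = 3; 9 > 3 (want ≤) — fails.
[4] a5 = 3 is in {2, 5, 8, 3} — holds.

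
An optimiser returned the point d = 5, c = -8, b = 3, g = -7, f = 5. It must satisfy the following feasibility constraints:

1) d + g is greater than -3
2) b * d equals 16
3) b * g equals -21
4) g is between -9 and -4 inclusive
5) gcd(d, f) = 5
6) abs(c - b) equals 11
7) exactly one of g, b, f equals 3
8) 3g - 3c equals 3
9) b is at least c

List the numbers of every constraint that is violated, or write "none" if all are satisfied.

Violated: 2.

1) d + g = 5 + (-7) = -2; -2 > -3 — satisfied.
2) b * d = 3 * 5 = 15, not 16 — violated.
3) b * g = 3 * (-7) = -21 — satisfied.
4) g = -7 lies in [-9, -4] — satisfied.
5) gcd(5, 5) = 5 — satisfied.
6) abs(-8 - 3) = 11 — satisfied.
7) g=-7, b=3, f=5; 1 of them equals 3 — satisfied.
8) 3g - 3c = 3(-7) - 3(-8) = 3 — satisfied.
9) b = 3, c = -8; 3 ≥ -8 — satisfied.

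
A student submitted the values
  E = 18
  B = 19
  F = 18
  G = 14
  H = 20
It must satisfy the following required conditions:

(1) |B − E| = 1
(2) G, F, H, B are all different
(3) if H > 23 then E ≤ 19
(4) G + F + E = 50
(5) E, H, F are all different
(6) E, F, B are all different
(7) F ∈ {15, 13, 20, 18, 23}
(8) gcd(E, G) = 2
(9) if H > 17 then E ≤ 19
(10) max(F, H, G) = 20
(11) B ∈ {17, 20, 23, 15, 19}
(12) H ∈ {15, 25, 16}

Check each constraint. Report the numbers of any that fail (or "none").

Constraints 5, 6, and 12 are violated.

(1) |19 − 18| = 1  OK
(2) values 14, 18, 20, 19 are pairwise distinct  OK
(3) H = 20, not > 23; antecedent false, conditional vacuously true  OK
(4) G + F + E = 14 + 18 + 18 = 50  OK
(5) E = F = 18, not all different  FAIL
(6) E = F = 18, not all different  FAIL
(7) F = 18 is in {15, 13, 20, 18, 23}  OK
(8) gcd(18, 14) = 2  OK
(9) H = 20 > 17, so we need E ≤ 19; E = 18 ≤ 19  OK
(10) max(18, 20, 14) = 20  OK
(11) B = 19 is in {17, 20, 23, 15, 19}  OK
(12) H = 20 is not in {15, 25, 16}  FAIL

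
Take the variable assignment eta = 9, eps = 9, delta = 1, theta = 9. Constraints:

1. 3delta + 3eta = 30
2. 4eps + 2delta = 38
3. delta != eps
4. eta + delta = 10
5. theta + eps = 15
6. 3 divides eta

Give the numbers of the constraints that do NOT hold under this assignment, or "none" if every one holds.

1. 3delta + 3eta = 3(1) + 3(9) = 30 — satisfied.
2. 4eps + 2delta = 4(9) + 2(1) = 38 — satisfied.
3. delta = 1, eps = 9; distinct — satisfied.
4. eta + delta = 9 + 1 = 10 — satisfied.
5. theta + eps = 9 + 9 = 18, not 15 — violated.
6. 9 / 3 = 3, so 3 divides 9 — satisfied.

Violated: 5.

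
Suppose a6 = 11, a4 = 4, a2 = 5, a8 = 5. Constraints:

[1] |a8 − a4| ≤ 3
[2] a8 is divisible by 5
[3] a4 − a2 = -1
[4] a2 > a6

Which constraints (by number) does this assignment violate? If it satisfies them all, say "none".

[1] |5 − 4| = 1; 1 ≤ 3 — OK.
[2] 5 / 5 = 1, so 5 divides 5 — OK.
[3] a4 − a2 = 4 − 5 = -1 — OK.
[4] a2 = 5, a6 = 11; 5 ≤ 11 (want >) — violated.

Violated: 4.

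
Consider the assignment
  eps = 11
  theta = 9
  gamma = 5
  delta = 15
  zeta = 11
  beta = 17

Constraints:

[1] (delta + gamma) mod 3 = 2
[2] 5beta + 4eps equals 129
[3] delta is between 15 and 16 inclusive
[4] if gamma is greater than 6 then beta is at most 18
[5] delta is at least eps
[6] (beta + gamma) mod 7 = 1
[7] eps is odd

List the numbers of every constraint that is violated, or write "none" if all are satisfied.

[1] delta + gamma = 20; 20 mod 3 = 2 — holds.
[2] 5beta + 4eps = 5(17) + 4(11) = 129 — holds.
[3] delta = 15 lies in [15, 16] — holds.
[4] gamma = 5, not > 6; antecedent false, conditional vacuously true — holds.
[5] delta = 15, eps = 11; 15 ≥ 11 — holds.
[6] beta + gamma = 22; 22 mod 7 = 1 — holds.
[7] eps = 11 is odd — holds.

No violations.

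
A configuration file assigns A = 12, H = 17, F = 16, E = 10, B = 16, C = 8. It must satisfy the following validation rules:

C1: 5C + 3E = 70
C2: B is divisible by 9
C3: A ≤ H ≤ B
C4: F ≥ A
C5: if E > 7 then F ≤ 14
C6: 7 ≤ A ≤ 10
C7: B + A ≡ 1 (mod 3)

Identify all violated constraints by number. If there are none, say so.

The assignment fails constraints 2, 3, 5, 6.

C1: 5C + 3E = 5(8) + 3(10) = 70 — OK.
C2: 16 = 9×1 + 7, so 9 does not divide 16 — violated.
C3: values 12, 17, 16; H = 17 is not ≤ B = 16 — violated.
C4: F = 16, A = 12; 16 ≥ 12 — OK.
C5: E = 10 > 7, so we need F ≤ 14; but F = 16 > 14 — violated.
C6: A = 12 is outside [7, 10] — violated.
C7: B + A = 28; 28 mod 3 = 1 — OK.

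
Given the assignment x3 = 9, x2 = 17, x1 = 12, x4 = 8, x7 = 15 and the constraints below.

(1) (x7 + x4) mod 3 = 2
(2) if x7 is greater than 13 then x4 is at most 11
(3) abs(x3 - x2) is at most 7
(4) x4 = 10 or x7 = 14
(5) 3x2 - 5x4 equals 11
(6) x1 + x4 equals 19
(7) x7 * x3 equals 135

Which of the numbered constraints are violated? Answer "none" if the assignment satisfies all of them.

(1) x7 + x4 = 23; 23 mod 3 = 2  OK
(2) x7 = 15 > 13, so we need x4 ≤ 11; x4 = 8 ≤ 11  OK
(3) abs(9 - 17) = 8; 8 > 7, exceeds bound 7  FAIL
(4) x4 = 8 ≠ 10 and x7 = 15 ≠ 14; both disjuncts false  FAIL
(5) 3x2 - 5x4 = 3(17) - 5(8) = 11  OK
(6) x1 + x4 = 12 + 8 = 20, not 19  FAIL
(7) x7 * x3 = 15 * 9 = 135  OK

The assignment fails constraints 3, 4, and 6.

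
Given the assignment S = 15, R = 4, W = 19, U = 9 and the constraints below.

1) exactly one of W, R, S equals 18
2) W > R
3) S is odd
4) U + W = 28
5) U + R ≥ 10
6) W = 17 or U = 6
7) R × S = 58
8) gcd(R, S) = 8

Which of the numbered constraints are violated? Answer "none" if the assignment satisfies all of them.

1) W=19, R=4, S=15; 0 of them equal 18, not exactly one — does not hold.
2) W = 19, R = 4; 19 > 4 — holds.
3) S = 15 is odd — holds.
4) U + W = 9 + 19 = 28 — holds.
5) U + R = 9 + 4 = 13; 13 ≥ 10 — holds.
6) W = 19 ≠ 17 and U = 9 ≠ 6; both disjuncts false — does not hold.
7) R × S = 4 × 15 = 60, not 58 — does not hold.
8) gcd(4, 15) = 1, not 8 — does not hold.

The assignment fails constraints 1, 6, 7, and 8.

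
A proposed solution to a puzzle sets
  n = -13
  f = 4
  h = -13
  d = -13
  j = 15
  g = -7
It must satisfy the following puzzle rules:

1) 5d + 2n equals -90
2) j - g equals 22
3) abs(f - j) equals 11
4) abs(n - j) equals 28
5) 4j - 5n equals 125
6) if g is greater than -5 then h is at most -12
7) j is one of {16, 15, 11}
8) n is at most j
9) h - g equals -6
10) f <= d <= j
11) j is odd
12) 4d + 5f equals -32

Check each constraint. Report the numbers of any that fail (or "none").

1) 5d + 2n = 5(-13) + 2(-13) = -91, not -90 — violated.
2) j - g = 15 - (-7) = 22 — OK.
3) abs(4 - 15) = 11 — OK.
4) abs(-13 - 15) = 28 — OK.
5) 4j - 5n = 4(15) - 5(-13) = 125 — OK.
6) g = -7, not > -5; antecedent false, conditional vacuously true — OK.
7) j = 15 is in {16, 15, 11} — OK.
8) n = -13, j = 15; -13 ≤ 15 — OK.
9) h - g = -13 - (-7) = -6 — OK.
10) values 4, -13, 15; f = 4 is not <= d = -13 — violated.
11) j = 15 is odd — OK.
12) 4d + 5f = 4(-13) + 5(4) = -32 — OK.

The assignment fails constraints 1 and 10.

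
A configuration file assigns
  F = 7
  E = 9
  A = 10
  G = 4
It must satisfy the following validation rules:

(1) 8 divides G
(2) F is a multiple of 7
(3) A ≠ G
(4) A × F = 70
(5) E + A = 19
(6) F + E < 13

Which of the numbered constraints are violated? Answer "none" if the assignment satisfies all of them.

Violated: 1 and 6.

(1) 4 = 8×0 + 4, so 8 does not divide 4 — violated.
(2) 7 / 7 = 1, so 7 divides 7 — satisfied.
(3) A = 10, G = 4; distinct — satisfied.
(4) A × F = 10 × 7 = 70 — satisfied.
(5) E + A = 9 + 10 = 19 — satisfied.
(6) F + E = 7 + 9 = 16; 16 ≥ 13, bound 13 not met — violated.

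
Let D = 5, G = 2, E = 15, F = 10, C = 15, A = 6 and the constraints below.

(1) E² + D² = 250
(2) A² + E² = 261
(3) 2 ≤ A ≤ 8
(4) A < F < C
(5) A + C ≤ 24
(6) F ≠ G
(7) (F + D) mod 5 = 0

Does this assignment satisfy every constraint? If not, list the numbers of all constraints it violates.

All constraints are satisfied.

(1) E² + D² = 15² + 5² = 225 + 25 = 250  ✔
(2) A² + E² = 6² + 15² = 36 + 225 = 261  ✔
(3) A = 6 lies in [2, 8]  ✔
(4) values 6 < 10 < 15  ✔
(5) A + C = 6 + 15 = 21; 21 ≤ 24  ✔
(6) F = 10, G = 2; distinct  ✔
(7) F + D = 15; 15 mod 5 = 0  ✔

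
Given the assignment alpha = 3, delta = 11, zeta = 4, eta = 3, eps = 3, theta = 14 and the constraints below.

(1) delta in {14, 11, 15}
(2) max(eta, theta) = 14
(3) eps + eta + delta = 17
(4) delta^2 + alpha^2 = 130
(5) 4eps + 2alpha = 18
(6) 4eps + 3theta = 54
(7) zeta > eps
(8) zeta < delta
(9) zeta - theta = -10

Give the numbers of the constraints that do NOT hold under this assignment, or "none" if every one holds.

(1) delta = 11 is in {14, 11, 15} — satisfied.
(2) max(3, 14) = 14 — satisfied.
(3) eps + eta + delta = 3 + 3 + 11 = 17 — satisfied.
(4) delta^2 + alpha^2 = 11^2 + 3^2 = 121 + 9 = 130 — satisfied.
(5) 4eps + 2alpha = 4(3) + 2(3) = 18 — satisfied.
(6) 4eps + 3theta = 4(3) + 3(14) = 54 — satisfied.
(7) zeta = 4, eps = 3; 4 > 3 — satisfied.
(8) zeta = 4, delta = 11; 4 < 11 — satisfied.
(9) zeta - theta = 4 - 14 = -10 — satisfied.

No violations.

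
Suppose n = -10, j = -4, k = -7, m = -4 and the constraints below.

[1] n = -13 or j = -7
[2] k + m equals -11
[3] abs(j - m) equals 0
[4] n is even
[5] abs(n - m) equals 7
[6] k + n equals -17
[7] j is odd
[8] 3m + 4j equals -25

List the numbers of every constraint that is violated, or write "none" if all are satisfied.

Violated: 1, 5, 7, and 8.

[1] n = -10 ≠ -13 and j = -4 ≠ -7; both disjuncts false — violated.
[2] k + m = -7 + (-4) = -11 — satisfied.
[3] abs(-4 - (-4)) = 0 — satisfied.
[4] n = -10 is even — satisfied.
[5] abs(-10 - (-4)) = 6, not 7 — violated.
[6] k + n = -7 + (-10) = -17 — satisfied.
[7] j = -4 is even — violated.
[8] 3m + 4j = 3(-4) + 4(-4) = -28, not -25 — violated.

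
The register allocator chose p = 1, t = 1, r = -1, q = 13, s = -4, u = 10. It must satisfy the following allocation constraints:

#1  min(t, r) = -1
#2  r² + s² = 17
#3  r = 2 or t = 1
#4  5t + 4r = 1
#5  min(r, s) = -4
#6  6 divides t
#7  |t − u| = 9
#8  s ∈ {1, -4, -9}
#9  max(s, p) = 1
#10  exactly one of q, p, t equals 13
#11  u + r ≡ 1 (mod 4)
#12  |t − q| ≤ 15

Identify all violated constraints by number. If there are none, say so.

#1 min(1, -1) = -1 — holds.
#2 r² + s² = (-1)² + (-4)² = 1 + 16 = 17 — holds.
#3 r = -1 ≠ 2, but t = 1 = 1 (second disjunct) — holds.
#4 5t + 4r = 5(1) + 4(-1) = 1 — holds.
#5 min(-1, -4) = -4 — holds.
#6 1 = 6×0 + 1, so 6 does not divide 1 — does not hold.
#7 |1 − 10| = 9 — holds.
#8 s = -4 is in {1, -4, -9} — holds.
#9 max(-4, 1) = 1 — holds.
#10 q=13, p=1, t=1; 1 of them equals 13 — holds.
#11 u + r = 9; 9 mod 4 = 1 — holds.
#12 |1 − 13| = 12; 12 ≤ 15 — holds.

Constraint 6 does not hold.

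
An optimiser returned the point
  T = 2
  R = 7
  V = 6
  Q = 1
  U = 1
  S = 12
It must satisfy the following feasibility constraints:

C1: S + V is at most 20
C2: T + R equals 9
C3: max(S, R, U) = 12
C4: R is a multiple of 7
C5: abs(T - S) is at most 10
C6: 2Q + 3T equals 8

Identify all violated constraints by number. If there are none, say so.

All constraints are satisfied.

C1: S + V = 12 + 6 = 18; 18 ≤ 20 — holds.
C2: T + R = 2 + 7 = 9 — holds.
C3: max(12, 7, 1) = 12 — holds.
C4: 7 / 7 = 1, so 7 divides 7 — holds.
C5: abs(2 - 12) = 10; 10 ≤ 10 — holds.
C6: 2Q + 3T = 2(1) + 3(2) = 8 — holds.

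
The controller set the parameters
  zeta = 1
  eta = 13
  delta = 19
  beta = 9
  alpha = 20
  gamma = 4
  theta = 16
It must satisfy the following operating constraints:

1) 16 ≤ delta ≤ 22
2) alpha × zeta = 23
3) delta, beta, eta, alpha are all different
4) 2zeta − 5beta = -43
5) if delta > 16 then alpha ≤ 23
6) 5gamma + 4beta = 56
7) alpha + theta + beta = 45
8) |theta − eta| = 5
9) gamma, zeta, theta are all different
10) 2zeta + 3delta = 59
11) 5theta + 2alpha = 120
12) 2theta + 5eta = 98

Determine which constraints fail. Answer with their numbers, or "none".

1) delta = 19 lies in [16, 22] — holds.
2) alpha × zeta = 20 × 1 = 20, not 23 — does not hold.
3) values 19, 9, 13, 20 are pairwise distinct — holds.
4) 2zeta − 5beta = 2(1) − 5(9) = -43 — holds.
5) delta = 19 > 16, so we need alpha ≤ 23; alpha = 20 ≤ 23 — holds.
6) 5gamma + 4beta = 5(4) + 4(9) = 56 — holds.
7) alpha + theta + beta = 20 + 16 + 9 = 45 — holds.
8) |16 − 13| = 3, not 5 — does not hold.
9) values 4, 1, 16 are pairwise distinct — holds.
10) 2zeta + 3delta = 2(1) + 3(19) = 59 — holds.
11) 5theta + 2alpha = 5(16) + 2(20) = 120 — holds.
12) 2theta + 5eta = 2(16) + 5(13) = 97, not 98 — does not hold.

The assignment fails constraints 2, 8, and 12.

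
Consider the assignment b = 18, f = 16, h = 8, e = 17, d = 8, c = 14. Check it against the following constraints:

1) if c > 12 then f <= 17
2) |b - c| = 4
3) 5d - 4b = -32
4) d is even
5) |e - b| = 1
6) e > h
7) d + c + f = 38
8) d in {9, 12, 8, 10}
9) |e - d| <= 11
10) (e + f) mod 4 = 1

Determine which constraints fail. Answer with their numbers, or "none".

1) c = 14 > 12, so we need f ≤ 17; f = 16 ≤ 17 — holds.
2) |18 - 14| = 4 — holds.
3) 5d - 4b = 5(8) - 4(18) = -32 — holds.
4) d = 8 is even — holds.
5) |17 - 18| = 1 — holds.
6) e = 17, h = 8; 17 > 8 — holds.
7) d + c + f = 8 + 14 + 16 = 38 — holds.
8) d = 8 is in {9, 12, 8, 10} — holds.
9) |17 - 8| = 9; 9 ≤ 11 — holds.
10) e + f = 33; 33 mod 4 = 1 — holds.

None — every constraint holds.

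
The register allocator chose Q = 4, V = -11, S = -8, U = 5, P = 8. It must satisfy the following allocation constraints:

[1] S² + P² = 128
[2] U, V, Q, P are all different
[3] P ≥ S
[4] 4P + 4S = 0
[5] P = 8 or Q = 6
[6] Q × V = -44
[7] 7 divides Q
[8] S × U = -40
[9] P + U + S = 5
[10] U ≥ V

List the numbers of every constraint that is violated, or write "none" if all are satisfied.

No — constraint 7 is not satisfied.

[1] S² + P² = (-8)² + 8² = 64 + 64 = 128  ✔
[2] values 5, -11, 4, 8 are pairwise distinct  ✔
[3] P = 8, S = -8; 8 ≥ -8  ✔
[4] 4P + 4S = 4(8) + 4(-8) = 0  ✔
[5] P = 8 = 8 (first disjunct)  ✔
[6] Q × V = 4 × (-11) = -44  ✔
[7] 4 = 7×0 + 4, so 7 does not divide 4  ✘
[8] S × U = -8 × 5 = -40  ✔
[9] P + U + S = 8 + 5 + (-8) = 5  ✔
[10] U = 5, V = -11; 5 ≥ -11  ✔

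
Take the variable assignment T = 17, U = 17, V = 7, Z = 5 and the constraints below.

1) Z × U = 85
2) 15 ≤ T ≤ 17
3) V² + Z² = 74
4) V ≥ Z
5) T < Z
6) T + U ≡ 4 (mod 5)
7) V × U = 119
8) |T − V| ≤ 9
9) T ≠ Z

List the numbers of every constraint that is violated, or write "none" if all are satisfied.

Constraints 5, 8 do not hold.

1) Z × U = 5 × 17 = 85 — satisfied.
2) T = 17 lies in [15, 17] — satisfied.
3) V² + Z² = 7² + 5² = 49 + 25 = 74 — satisfied.
4) V = 7, Z = 5; 7 ≥ 5 — satisfied.
5) T = 17, Z = 5; 17 ≥ 5 (want <) — violated.
6) T + U = 34; 34 mod 5 = 4 — satisfied.
7) V × U = 7 × 17 = 119 — satisfied.
8) |17 − 7| = 10; 10 > 9, exceeds bound 9 — violated.
9) T = 17, Z = 5; distinct — satisfied.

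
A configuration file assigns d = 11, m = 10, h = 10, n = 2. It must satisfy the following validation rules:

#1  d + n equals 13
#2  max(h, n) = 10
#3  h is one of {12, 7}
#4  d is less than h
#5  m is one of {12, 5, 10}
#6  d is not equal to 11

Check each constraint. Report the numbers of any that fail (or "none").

#1 d + n = 11 + 2 = 13 — holds.
#2 max(10, 2) = 10 — holds.
#3 h = 10 is not in {12, 7} — fails.
#4 d = 11, h = 10; 11 ≥ 10 (want <) — fails.
#5 m = 10 is in {12, 5, 10} — holds.
#6 d = 11, but 11 is required to differ — fails.

Constraints 3, 4, and 6 are violated.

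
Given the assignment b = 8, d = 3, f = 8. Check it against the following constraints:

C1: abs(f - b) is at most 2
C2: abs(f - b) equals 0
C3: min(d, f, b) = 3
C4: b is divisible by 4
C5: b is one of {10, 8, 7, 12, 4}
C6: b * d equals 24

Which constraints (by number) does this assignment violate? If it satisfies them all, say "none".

C1: abs(8 - 8) = 0; 0 ≤ 2  ✔
C2: abs(8 - 8) = 0  ✔
C3: min(3, 8, 8) = 3  ✔
C4: 8 / 4 = 2, so 4 divides 8  ✔
C5: b = 8 is in {10, 8, 7, 12, 4}  ✔
C6: b * d = 8 * 3 = 24  ✔

None — every constraint holds.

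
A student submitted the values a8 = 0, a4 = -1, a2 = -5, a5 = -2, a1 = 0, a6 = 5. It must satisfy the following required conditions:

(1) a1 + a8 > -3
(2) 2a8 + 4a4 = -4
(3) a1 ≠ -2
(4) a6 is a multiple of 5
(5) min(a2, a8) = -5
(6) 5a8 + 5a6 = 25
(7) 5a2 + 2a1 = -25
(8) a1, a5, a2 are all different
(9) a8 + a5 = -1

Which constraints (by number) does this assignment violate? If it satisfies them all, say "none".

(1) a1 + a8 = 0 + 0 = 0; 0 > -3  OK
(2) 2a8 + 4a4 = 2(0) + 4(-1) = -4  OK
(3) a1 = 0, and 0 ≠ -2  OK
(4) 5 / 5 = 1, so 5 divides 5  OK
(5) min(-5, 0) = -5  OK
(6) 5a8 + 5a6 = 5(0) + 5(5) = 25  OK
(7) 5a2 + 2a1 = 5(-5) + 2(0) = -25  OK
(8) values 0, -2, -5 are pairwise distinct  OK
(9) a8 + a5 = 0 + (-2) = -2, not -1  FAIL

The assignment fails constraint 9.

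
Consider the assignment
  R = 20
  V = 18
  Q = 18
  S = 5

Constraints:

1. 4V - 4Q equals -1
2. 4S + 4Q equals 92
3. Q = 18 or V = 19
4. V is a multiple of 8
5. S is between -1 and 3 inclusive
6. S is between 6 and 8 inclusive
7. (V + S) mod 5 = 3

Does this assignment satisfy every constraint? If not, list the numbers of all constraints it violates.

1. 4V - 4Q = 4(18) - 4(18) = 0, not -1  FAIL
2. 4S + 4Q = 4(5) + 4(18) = 92  OK
3. Q = 18 = 18 (first disjunct)  OK
4. 18 = 8*2 + 2, so 8 does not divide 18  FAIL
5. S = 5 is outside [-1, 3]  FAIL
6. S = 5 is outside [6, 8]  FAIL
7. V + S = 23; 23 mod 5 = 3  OK

Constraints 1, 4, 5, and 6 are violated.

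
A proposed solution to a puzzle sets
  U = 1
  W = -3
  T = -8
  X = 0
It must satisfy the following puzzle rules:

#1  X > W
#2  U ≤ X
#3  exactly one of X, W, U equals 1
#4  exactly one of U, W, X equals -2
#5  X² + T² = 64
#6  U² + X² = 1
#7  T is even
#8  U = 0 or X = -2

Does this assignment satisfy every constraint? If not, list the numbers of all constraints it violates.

Constraints 2, 4, 8 do not hold.

#1 X = 0, W = -3; 0 > -3  ✔
#2 U = 1, X = 0; 1 > 0 (want ≤)  ✘
#3 X=0, W=-3, U=1; 1 of them equals 1  ✔
#4 U=1, W=-3, X=0; 0 of them equal -2, not exactly one  ✘
#5 X² + T² = 0² + (-8)² = 0 + 64 = 64  ✔
#6 U² + X² = 1² + 0² = 1 + 0 = 1  ✔
#7 T = -8 is even  ✔
#8 U = 1 ≠ 0 and X = 0 ≠ -2; both disjuncts false  ✘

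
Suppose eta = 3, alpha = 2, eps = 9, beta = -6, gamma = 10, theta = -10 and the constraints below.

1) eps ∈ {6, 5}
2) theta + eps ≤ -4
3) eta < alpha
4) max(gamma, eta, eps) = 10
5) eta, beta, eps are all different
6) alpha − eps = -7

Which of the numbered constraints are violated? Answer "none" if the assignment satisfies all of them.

The assignment fails constraints 1, 2, 3.

1) eps = 9 is not in {6, 5} — fails.
2) theta + eps = -10 + 9 = -1; -1 > -4, bound -4 not met — fails.
3) eta = 3, alpha = 2; 3 ≥ 2 (want <) — fails.
4) max(10, 3, 9) = 10 — holds.
5) values 3, -6, 9 are pairwise distinct — holds.
6) alpha − eps = 2 − 9 = -7 — holds.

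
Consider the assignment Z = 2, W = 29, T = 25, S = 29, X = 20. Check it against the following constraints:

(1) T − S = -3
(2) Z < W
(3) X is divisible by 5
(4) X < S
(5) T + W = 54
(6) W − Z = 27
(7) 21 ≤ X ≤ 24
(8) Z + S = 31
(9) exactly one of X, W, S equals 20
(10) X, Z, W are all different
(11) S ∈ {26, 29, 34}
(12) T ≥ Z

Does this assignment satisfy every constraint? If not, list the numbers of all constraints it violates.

Constraints 1, 7 are violated.

(1) T − S = 25 − 29 = -4, not -3  fails
(2) Z = 2, W = 29; 2 < 29  holds
(3) 20 / 5 = 4, so 5 divides 20  holds
(4) X = 20, S = 29; 20 < 29  holds
(5) T + W = 25 + 29 = 54  holds
(6) W − Z = 29 − 2 = 27  holds
(7) X = 20 is outside [21, 24]  fails
(8) Z + S = 2 + 29 = 31  holds
(9) X=20, W=29, S=29; 1 of them equals 20  holds
(10) values 20, 2, 29 are pairwise distinct  holds
(11) S = 29 is in {26, 29, 34}  holds
(12) T = 25, Z = 2; 25 ≥ 2  holds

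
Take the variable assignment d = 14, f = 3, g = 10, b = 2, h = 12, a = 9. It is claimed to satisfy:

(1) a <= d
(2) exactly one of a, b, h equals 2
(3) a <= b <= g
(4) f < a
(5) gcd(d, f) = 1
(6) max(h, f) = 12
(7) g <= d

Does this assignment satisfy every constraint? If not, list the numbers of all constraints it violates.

The assignment fails constraint 3.

(1) a = 9, d = 14; 9 ≤ 14  holds
(2) a=9, b=2, h=12; 1 of them equals 2  holds
(3) values 9, 2, 10; a = 9 is not <= b = 2  fails
(4) f = 3, a = 9; 3 < 9  holds
(5) gcd(14, 3) = 1  holds
(6) max(12, 3) = 12  holds
(7) g = 10, d = 14; 10 ≤ 14  holds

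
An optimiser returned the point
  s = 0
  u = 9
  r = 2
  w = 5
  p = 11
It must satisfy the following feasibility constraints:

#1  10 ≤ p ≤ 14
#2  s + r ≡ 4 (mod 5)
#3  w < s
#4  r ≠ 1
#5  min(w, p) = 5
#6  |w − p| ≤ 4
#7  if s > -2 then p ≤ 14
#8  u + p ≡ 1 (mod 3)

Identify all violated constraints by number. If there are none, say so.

#1 p = 11 lies in [10, 14]  holds
#2 s + r = 2; 2 mod 5 = 2, not 4  fails
#3 w = 5, s = 0; 5 ≥ 0 (want <)  fails
#4 r = 2, and 2 ≠ 1  holds
#5 min(5, 11) = 5  holds
#6 |5 − 11| = 6; 6 > 4, exceeds bound 4  fails
#7 s = 0 > -2, so we need p ≤ 14; p = 11 ≤ 14  holds
#8 u + p = 20; 20 mod 3 = 2, not 1  fails

Violated: 2, 3, 6, and 8.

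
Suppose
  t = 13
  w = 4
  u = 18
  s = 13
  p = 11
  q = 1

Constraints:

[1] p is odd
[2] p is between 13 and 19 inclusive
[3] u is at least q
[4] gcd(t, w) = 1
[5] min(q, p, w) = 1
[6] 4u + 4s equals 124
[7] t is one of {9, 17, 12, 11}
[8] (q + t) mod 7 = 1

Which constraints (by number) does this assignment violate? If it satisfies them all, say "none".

Constraints 2, 7, and 8 do not hold.

[1] p = 11 is odd — holds.
[2] p = 11 is outside [13, 19] — does not hold.
[3] u = 18, q = 1; 18 ≥ 1 — holds.
[4] gcd(13, 4) = 1 — holds.
[5] min(1, 11, 4) = 1 — holds.
[6] 4u + 4s = 4(18) + 4(13) = 124 — holds.
[7] t = 13 is not in {9, 17, 12, 11} — does not hold.
[8] q + t = 14; 14 mod 7 = 0, not 1 — does not hold.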